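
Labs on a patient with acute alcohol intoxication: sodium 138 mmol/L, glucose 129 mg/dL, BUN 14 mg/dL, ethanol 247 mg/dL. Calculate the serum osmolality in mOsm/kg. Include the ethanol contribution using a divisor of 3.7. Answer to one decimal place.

354.9 mOsm/kg

Calculated osmolality = 2·Na + glucose/18 + BUN/2.8 + ethanol/3.7
= 2·138 + 129/18 + 14/2.8 + 247/3.7
= 276 + 7.17 + 5 + 66.76
= 354.93 mOsm/kg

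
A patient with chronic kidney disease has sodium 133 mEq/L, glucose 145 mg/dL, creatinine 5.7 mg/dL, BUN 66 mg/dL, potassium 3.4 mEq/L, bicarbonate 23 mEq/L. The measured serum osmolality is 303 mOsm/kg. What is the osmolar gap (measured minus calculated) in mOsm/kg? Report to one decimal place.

5.4 mOsm/kg

Calculated osmolality = 2·Na + glucose/18 + BUN/2.8
= 2·133 + 145/18 + 66/2.8
= 266 + 8.06 + 23.57
= 297.63 mOsm/kg ≈ 297.6 mOsm/kg
Osmolar gap = measured − calculated = 303 − 297.6 = 5.4 mOsm/kg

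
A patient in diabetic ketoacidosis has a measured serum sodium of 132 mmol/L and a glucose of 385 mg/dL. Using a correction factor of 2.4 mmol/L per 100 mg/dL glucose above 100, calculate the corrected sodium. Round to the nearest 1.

139 mmol/L

Corrected Na = measured Na + 2.4 · (glucose − 100)/100
= 132 + 2.4 · (385 − 100)/100
= 132 + 6.8
= 138.8 mmol/L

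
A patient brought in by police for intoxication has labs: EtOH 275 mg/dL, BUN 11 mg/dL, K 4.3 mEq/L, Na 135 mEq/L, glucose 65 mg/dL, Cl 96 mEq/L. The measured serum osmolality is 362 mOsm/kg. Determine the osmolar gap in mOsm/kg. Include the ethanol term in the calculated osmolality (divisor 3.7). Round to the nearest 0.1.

Calculated osmolality = 2·Na + glucose/18 + BUN/2.8 + ethanol/3.7
= 2·135 + 65/18 + 11/2.8 + 275/3.7
= 270 + 3.61 + 3.93 + 74.32
= 351.86 mOsm/kg ≈ 351.9 mOsm/kg
Osmolar gap = measured − calculated = 362 − 351.9 = 10.1 mOsm/kg

10.1 mOsm/kg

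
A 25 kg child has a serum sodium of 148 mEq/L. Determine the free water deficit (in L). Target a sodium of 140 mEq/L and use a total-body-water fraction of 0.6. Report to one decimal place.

TBW = 0.6 · 25 = 15 L
Free water deficit = TBW · (Na/140 − 1)
= 15 · (148/140 − 1)
= 15 · 0.0571
= 0.86 L

0.9 L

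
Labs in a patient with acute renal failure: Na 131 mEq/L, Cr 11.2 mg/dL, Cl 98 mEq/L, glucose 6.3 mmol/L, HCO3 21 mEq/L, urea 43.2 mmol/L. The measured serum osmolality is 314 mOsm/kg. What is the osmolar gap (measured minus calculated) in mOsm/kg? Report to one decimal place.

2.5 mOsm/kg

Calculated osmolality = 2·Na + glucose + urea
= 2·131 + 6.3 + 43.2
= 262 + 6.30 + 43.20
= 311.5 mOsm/kg ≈ 311.5 mOsm/kg
Osmolar gap = measured − calculated = 314 − 311.5 = 2.5 mOsm/kg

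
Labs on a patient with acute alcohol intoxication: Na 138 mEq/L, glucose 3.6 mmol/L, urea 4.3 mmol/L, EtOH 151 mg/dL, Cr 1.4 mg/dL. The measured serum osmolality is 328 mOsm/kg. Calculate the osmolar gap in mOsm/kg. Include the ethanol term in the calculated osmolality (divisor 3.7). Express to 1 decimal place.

Calculated osmolality = 2·Na + glucose + urea + ethanol/3.7
= 2·138 + 3.6 + 4.3 + 151/3.7
= 276 + 3.60 + 4.30 + 40.81
= 324.71 mOsm/kg ≈ 324.7 mOsm/kg
Osmolar gap = measured − calculated = 328 − 324.7 = 3.3 mOsm/kg

3.3 mOsm/kg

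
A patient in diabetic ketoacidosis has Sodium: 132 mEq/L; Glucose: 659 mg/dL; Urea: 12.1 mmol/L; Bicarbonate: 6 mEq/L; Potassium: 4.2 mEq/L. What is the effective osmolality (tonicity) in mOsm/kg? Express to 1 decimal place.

Effective osmolality excludes urea (freely permeant across cell membranes):
2·Na + glucose/18
= 2·132 + 659/18
= 264 + 36.61
= 300.61 mOsm/kg

300.6 mOsm/kg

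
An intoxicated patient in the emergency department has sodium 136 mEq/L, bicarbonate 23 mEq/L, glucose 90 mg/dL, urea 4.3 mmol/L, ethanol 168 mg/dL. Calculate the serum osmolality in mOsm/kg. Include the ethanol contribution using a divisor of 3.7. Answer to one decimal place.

Calculated osmolality = 2·Na + glucose/18 + urea + ethanol/3.7
= 2·136 + 90/18 + 4.3 + 168/3.7
= 272 + 5 + 4.30 + 45.41
= 326.71 mOsm/kg

326.7 mOsm/kg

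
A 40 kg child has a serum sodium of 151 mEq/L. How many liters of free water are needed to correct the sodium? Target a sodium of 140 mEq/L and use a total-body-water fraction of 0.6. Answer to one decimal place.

1.9 L

TBW = 0.6 · 40 = 24 L
Free water deficit = TBW · (Na/140 − 1)
= 24 · (151/140 − 1)
= 24 · 0.0786
= 1.89 L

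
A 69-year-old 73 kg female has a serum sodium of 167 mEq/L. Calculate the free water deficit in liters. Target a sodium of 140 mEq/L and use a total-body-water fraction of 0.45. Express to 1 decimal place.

6.3 L

TBW = 0.45 · 73 = 32.85 L
Free water deficit = TBW · (Na/140 − 1)
= 32.85 · (167/140 − 1)
= 32.85 · 0.1929
= 6.34 L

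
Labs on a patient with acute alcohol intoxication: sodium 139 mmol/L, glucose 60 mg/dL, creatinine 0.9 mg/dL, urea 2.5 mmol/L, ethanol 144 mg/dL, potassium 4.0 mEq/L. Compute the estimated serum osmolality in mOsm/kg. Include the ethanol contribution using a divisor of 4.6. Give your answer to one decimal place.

315.1 mOsm/kg

Calculated osmolality = 2·Na + glucose/18 + urea + ethanol/4.6
= 2·139 + 60/18 + 2.5 + 144/4.6
= 278 + 3.33 + 2.50 + 31.30
= 315.13 mOsm/kg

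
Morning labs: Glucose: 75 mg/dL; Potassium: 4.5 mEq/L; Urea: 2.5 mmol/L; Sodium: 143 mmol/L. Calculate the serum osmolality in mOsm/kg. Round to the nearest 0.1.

Calculated osmolality = 2·Na + glucose/18 + urea
= 2·143 + 75/18 + 2.5
= 286 + 4.17 + 2.50
= 292.67 mOsm/kg

292.7 mOsm/kg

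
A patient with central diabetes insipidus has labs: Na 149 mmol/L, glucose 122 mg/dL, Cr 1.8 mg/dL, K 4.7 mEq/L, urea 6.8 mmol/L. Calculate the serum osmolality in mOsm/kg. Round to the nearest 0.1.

311.6 mOsm/kg

Calculated osmolality = 2·Na + glucose/18 + urea
= 2·149 + 122/18 + 6.8
= 298 + 6.78 + 6.80
= 311.58 mOsm/kg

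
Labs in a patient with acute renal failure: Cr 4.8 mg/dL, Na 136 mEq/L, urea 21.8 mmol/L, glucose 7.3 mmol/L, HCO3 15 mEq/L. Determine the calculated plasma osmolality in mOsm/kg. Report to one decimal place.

301.1 mOsm/kg

Calculated osmolality = 2·Na + glucose + urea
= 2·136 + 7.3 + 21.8
= 272 + 7.30 + 21.80
= 301.1 mOsm/kg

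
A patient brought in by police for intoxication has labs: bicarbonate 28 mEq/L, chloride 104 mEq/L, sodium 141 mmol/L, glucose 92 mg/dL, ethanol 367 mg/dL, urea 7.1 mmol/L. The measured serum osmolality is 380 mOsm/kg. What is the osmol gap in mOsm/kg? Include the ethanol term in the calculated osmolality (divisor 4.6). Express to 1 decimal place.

6.0 mOsm/kg

Calculated osmolality = 2·Na + glucose/18 + urea + ethanol/4.6
= 2·141 + 92/18 + 7.1 + 367/4.6
= 282 + 5.11 + 7.10 + 79.78
= 373.99 mOsm/kg ≈ 374.0 mOsm/kg
Osmolar gap = measured − calculated = 380 − 374.0 = 6.0 mOsm/kg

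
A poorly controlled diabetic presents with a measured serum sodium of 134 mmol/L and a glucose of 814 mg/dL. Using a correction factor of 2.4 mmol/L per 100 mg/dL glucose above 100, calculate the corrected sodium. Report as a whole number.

Corrected Na = measured Na + 2.4 · (glucose − 100)/100
= 134 + 2.4 · (814 − 100)/100
= 134 + 17.1
= 151.1 mmol/L

151 mmol/L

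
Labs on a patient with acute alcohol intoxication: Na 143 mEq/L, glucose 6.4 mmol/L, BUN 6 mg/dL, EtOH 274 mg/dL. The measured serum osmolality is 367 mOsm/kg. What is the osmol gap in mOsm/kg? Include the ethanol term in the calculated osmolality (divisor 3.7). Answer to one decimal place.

Calculated osmolality = 2·Na + glucose + BUN/2.8 + ethanol/3.7
= 2·143 + 6.4 + 6/2.8 + 274/3.7
= 286 + 6.40 + 2.14 + 74.05
= 368.59 mOsm/kg ≈ 368.6 mOsm/kg
Osmolar gap = measured − calculated = 367 − 368.6 = -1.6 mOsm/kg

-1.6 mOsm/kg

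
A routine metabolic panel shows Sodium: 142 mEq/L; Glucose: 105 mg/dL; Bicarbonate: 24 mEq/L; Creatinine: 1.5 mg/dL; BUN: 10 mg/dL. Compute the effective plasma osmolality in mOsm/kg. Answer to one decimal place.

Effective osmolality excludes urea (freely permeant across cell membranes):
2·Na + glucose/18
= 2·142 + 105/18
= 284 + 5.83
= 289.83 mOsm/kg

289.8 mOsm/kg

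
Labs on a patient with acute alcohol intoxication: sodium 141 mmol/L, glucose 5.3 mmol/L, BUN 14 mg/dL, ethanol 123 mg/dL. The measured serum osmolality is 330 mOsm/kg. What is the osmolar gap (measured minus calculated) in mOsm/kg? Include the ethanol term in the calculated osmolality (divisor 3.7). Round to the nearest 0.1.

4.5 mOsm/kg

Calculated osmolality = 2·Na + glucose + BUN/2.8 + ethanol/3.7
= 2·141 + 5.3 + 14/2.8 + 123/3.7
= 282 + 5.30 + 5 + 33.24
= 325.54 mOsm/kg ≈ 325.5 mOsm/kg
Osmolar gap = measured − calculated = 330 − 325.5 = 4.5 mOsm/kg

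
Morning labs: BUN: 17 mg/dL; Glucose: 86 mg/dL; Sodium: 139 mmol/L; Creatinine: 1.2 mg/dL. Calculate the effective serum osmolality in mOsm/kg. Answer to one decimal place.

Effective osmolality excludes urea (freely permeant across cell membranes):
2·Na + glucose/18
= 2·139 + 86/18
= 278 + 4.78
= 282.78 mOsm/kg

282.8 mOsm/kg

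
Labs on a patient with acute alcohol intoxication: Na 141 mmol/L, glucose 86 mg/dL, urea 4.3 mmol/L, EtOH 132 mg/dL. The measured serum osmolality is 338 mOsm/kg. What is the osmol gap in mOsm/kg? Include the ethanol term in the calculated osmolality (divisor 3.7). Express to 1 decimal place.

Calculated osmolality = 2·Na + glucose/18 + urea + ethanol/3.7
= 2·141 + 86/18 + 4.3 + 132/3.7
= 282 + 4.78 + 4.30 + 35.68
= 326.76 mOsm/kg ≈ 326.8 mOsm/kg
Osmolar gap = measured − calculated = 338 − 326.8 = 11.2 mOsm/kg

11.2 mOsm/kg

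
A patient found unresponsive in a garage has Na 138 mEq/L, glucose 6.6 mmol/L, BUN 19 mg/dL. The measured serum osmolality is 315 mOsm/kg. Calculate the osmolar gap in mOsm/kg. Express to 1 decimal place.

25.6 mOsm/kg

Calculated osmolality = 2·Na + glucose + BUN/2.8
= 2·138 + 6.6 + 19/2.8
= 276 + 6.60 + 6.79
= 289.39 mOsm/kg ≈ 289.4 mOsm/kg
Osmolar gap = measured − calculated = 315 − 289.4 = 25.6 mOsm/kg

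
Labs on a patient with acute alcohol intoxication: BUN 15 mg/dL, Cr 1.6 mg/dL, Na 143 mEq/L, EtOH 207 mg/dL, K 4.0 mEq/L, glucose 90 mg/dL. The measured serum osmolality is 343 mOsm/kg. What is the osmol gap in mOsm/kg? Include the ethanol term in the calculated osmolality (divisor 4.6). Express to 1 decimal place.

Calculated osmolality = 2·Na + glucose/18 + BUN/2.8 + ethanol/4.6
= 2·143 + 90/18 + 15/2.8 + 207/4.6
= 286 + 5 + 5.36 + 45
= 341.36 mOsm/kg ≈ 341.4 mOsm/kg
Osmolar gap = measured − calculated = 343 − 341.4 = 1.6 mOsm/kg

1.6 mOsm/kg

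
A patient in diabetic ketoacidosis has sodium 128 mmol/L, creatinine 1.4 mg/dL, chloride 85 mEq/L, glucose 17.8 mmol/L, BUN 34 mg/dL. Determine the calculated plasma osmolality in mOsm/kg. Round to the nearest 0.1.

285.9 mOsm/kg

Calculated osmolality = 2·Na + glucose + BUN/2.8
= 2·128 + 17.8 + 34/2.8
= 256 + 17.80 + 12.14
= 285.94 mOsm/kg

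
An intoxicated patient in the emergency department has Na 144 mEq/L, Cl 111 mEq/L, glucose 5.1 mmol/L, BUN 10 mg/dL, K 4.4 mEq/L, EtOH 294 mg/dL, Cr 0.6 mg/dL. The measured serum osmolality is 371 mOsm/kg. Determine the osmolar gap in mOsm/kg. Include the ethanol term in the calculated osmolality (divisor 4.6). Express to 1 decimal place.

10.4 mOsm/kg

Calculated osmolality = 2·Na + glucose + BUN/2.8 + ethanol/4.6
= 2·144 + 5.1 + 10/2.8 + 294/4.6
= 288 + 5.10 + 3.57 + 63.91
= 360.58 mOsm/kg ≈ 360.6 mOsm/kg
Osmolar gap = measured − calculated = 371 − 360.6 = 10.4 mOsm/kg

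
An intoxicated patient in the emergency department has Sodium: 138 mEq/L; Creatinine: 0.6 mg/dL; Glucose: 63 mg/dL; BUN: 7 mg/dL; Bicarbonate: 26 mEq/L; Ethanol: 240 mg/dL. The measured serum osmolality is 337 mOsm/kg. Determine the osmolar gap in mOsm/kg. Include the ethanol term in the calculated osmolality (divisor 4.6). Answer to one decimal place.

Calculated osmolality = 2·Na + glucose/18 + BUN/2.8 + ethanol/4.6
= 2·138 + 63/18 + 7/2.8 + 240/4.6
= 276 + 3.50 + 2.50 + 52.17
= 334.17 mOsm/kg ≈ 334.2 mOsm/kg
Osmolar gap = measured − calculated = 337 − 334.2 = 2.8 mOsm/kg

2.8 mOsm/kg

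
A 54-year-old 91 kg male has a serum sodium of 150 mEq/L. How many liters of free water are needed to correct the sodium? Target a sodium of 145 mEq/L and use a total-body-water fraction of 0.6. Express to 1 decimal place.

TBW = 0.6 · 91 = 54.6 L
Free water deficit = TBW · (Na/145 − 1)
= 54.6 · (150/145 − 1)
= 54.6 · 0.0345
= 1.88 L

1.9 L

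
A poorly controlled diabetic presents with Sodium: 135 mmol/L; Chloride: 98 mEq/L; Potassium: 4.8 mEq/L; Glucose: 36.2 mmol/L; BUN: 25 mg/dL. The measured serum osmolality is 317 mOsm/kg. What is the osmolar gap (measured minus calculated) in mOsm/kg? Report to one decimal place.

1.9 mOsm/kg

Calculated osmolality = 2·Na + glucose + BUN/2.8
= 2·135 + 36.2 + 25/2.8
= 270 + 36.20 + 8.93
= 315.13 mOsm/kg ≈ 315.1 mOsm/kg
Osmolar gap = measured − calculated = 317 − 315.1 = 1.9 mOsm/kg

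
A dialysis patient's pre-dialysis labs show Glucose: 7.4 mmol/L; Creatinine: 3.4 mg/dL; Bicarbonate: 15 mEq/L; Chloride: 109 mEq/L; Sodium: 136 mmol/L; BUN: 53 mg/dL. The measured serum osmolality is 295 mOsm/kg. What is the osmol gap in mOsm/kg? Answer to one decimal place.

Calculated osmolality = 2·Na + glucose + BUN/2.8
= 2·136 + 7.4 + 53/2.8
= 272 + 7.40 + 18.93
= 298.33 mOsm/kg ≈ 298.3 mOsm/kg
Osmolar gap = measured − calculated = 295 − 298.3 = -3.3 mOsm/kg

-3.3 mOsm/kg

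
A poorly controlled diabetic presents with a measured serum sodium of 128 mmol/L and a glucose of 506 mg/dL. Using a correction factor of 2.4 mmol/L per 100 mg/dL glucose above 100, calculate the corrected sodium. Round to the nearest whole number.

138 mmol/L

Corrected Na = measured Na + 2.4 · (glucose − 100)/100
= 128 + 2.4 · (506 − 100)/100
= 128 + 9.7
= 137.7 mmol/L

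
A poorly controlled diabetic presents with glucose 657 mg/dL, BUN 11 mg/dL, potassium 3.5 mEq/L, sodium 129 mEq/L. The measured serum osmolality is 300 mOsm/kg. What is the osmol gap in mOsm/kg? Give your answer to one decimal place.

Calculated osmolality = 2·Na + glucose/18 + BUN/2.8
= 2·129 + 657/18 + 11/2.8
= 258 + 36.50 + 3.93
= 298.43 mOsm/kg ≈ 298.4 mOsm/kg
Osmolar gap = measured − calculated = 300 − 298.4 = 1.6 mOsm/kg

1.6 mOsm/kg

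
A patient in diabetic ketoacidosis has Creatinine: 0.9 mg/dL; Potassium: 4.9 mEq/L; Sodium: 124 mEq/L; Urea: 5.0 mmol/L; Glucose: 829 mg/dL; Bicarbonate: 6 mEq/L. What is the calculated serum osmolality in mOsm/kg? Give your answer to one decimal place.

Calculated osmolality = 2·Na + glucose/18 + urea
= 2·124 + 829/18 + 5
= 248 + 46.06 + 5
= 299.06 mOsm/kg

299.1 mOsm/kg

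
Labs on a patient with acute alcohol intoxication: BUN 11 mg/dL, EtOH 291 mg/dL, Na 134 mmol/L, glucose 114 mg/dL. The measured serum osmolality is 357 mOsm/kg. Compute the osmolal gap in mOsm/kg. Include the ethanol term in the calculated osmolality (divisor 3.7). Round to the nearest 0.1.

0.1 mOsm/kg

Calculated osmolality = 2·Na + glucose/18 + BUN/2.8 + ethanol/3.7
= 2·134 + 114/18 + 11/2.8 + 291/3.7
= 268 + 6.33 + 3.93 + 78.65
= 356.91 mOsm/kg ≈ 356.9 mOsm/kg
Osmolar gap = measured − calculated = 357 − 356.9 = 0.1 mOsm/kg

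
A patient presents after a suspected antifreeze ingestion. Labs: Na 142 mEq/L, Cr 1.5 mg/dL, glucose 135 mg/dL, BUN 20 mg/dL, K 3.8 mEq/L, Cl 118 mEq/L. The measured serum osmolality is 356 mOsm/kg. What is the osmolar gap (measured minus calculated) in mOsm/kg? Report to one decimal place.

57.4 mOsm/kg

Calculated osmolality = 2·Na + glucose/18 + BUN/2.8
= 2·142 + 135/18 + 20/2.8
= 284 + 7.50 + 7.14
= 298.64 mOsm/kg ≈ 298.6 mOsm/kg
Osmolar gap = measured − calculated = 356 − 298.6 = 57.4 mOsm/kg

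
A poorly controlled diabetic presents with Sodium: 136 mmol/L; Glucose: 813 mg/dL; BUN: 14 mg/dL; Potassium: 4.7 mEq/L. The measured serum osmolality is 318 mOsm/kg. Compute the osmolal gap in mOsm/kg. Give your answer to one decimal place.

-4.2 mOsm/kg

Calculated osmolality = 2·Na + glucose/18 + BUN/2.8
= 2·136 + 813/18 + 14/2.8
= 272 + 45.17 + 5
= 322.17 mOsm/kg ≈ 322.2 mOsm/kg
Osmolar gap = measured − calculated = 318 − 322.2 = -4.2 mOsm/kg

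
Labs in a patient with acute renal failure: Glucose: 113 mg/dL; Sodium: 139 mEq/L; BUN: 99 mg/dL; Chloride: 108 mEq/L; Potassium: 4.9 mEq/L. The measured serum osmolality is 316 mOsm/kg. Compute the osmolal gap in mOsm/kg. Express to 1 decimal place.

-3.6 mOsm/kg

Calculated osmolality = 2·Na + glucose/18 + BUN/2.8
= 2·139 + 113/18 + 99/2.8
= 278 + 6.28 + 35.36
= 319.64 mOsm/kg ≈ 319.6 mOsm/kg
Osmolar gap = measured − calculated = 316 − 319.6 = -3.6 mOsm/kg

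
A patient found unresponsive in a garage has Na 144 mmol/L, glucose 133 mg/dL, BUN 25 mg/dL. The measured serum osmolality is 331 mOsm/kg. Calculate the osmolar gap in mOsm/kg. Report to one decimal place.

26.7 mOsm/kg

Calculated osmolality = 2·Na + glucose/18 + BUN/2.8
= 2·144 + 133/18 + 25/2.8
= 288 + 7.39 + 8.93
= 304.32 mOsm/kg ≈ 304.3 mOsm/kg
Osmolar gap = measured − calculated = 331 − 304.3 = 26.7 mOsm/kg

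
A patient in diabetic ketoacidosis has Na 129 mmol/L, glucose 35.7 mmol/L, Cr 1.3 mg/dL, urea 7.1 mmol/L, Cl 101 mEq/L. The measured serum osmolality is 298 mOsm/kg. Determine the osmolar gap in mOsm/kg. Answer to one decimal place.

Calculated osmolality = 2·Na + glucose + urea
= 2·129 + 35.7 + 7.1
= 258 + 35.70 + 7.10
= 300.8 mOsm/kg ≈ 300.8 mOsm/kg
Osmolar gap = measured − calculated = 298 − 300.8 = -2.8 mOsm/kg

-2.8 mOsm/kg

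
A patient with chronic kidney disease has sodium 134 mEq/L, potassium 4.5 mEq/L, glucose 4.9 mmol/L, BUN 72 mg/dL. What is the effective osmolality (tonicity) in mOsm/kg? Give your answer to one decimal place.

Effective osmolality excludes urea (freely permeant across cell membranes):
2·Na + glucose
= 2·134 + 4.9
= 268 + 4.9
= 272.9 mOsm/kg

272.9 mOsm/kg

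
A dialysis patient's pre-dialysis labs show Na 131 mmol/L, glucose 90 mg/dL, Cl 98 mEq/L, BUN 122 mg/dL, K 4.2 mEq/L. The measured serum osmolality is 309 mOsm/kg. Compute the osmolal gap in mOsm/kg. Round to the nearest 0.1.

-1.6 mOsm/kg

Calculated osmolality = 2·Na + glucose/18 + BUN/2.8
= 2·131 + 90/18 + 122/2.8
= 262 + 5 + 43.57
= 310.57 mOsm/kg ≈ 310.6 mOsm/kg
Osmolar gap = measured − calculated = 309 − 310.6 = -1.6 mOsm/kg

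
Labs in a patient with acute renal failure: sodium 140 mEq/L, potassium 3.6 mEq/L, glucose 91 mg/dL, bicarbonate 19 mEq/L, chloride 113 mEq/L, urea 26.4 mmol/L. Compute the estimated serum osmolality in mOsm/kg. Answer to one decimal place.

Calculated osmolality = 2·Na + glucose/18 + urea
= 2·140 + 91/18 + 26.4
= 280 + 5.06 + 26.40
= 311.46 mOsm/kg

311.5 mOsm/kg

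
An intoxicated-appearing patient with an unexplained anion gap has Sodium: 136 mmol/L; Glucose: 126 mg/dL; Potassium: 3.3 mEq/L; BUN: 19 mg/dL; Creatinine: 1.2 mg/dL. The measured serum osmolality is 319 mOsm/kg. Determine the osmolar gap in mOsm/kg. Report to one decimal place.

33.2 mOsm/kg

Calculated osmolality = 2·Na + glucose/18 + BUN/2.8
= 2·136 + 126/18 + 19/2.8
= 272 + 7 + 6.79
= 285.79 mOsm/kg ≈ 285.8 mOsm/kg
Osmolar gap = measured − calculated = 319 − 285.8 = 33.2 mOsm/kg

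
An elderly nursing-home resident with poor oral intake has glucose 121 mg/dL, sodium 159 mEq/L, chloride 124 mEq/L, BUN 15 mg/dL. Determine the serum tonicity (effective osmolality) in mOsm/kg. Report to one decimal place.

Effective osmolality excludes urea (freely permeant across cell membranes):
2·Na + glucose/18
= 2·159 + 121/18
= 318 + 6.72
= 324.72 mOsm/kg

324.7 mOsm/kg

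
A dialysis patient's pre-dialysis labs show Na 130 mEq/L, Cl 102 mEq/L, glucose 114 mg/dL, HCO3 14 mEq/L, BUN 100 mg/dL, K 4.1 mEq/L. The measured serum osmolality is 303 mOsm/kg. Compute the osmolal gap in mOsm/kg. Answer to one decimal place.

1.0 mOsm/kg

Calculated osmolality = 2·Na + glucose/18 + BUN/2.8
= 2·130 + 114/18 + 100/2.8
= 260 + 6.33 + 35.71
= 302.04 mOsm/kg ≈ 302.0 mOsm/kg
Osmolar gap = measured − calculated = 303 − 302.0 = 1.0 mOsm/kg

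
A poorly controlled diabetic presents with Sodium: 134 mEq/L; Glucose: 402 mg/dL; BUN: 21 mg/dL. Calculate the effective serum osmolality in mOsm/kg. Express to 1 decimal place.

290.3 mOsm/kg

Effective osmolality excludes urea (freely permeant across cell membranes):
2·Na + glucose/18
= 2·134 + 402/18
= 268 + 22.33
= 290.33 mOsm/kg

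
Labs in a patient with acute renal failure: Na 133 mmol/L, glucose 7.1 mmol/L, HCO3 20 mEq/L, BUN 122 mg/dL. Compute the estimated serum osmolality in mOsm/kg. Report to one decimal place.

316.7 mOsm/kg

Calculated osmolality = 2·Na + glucose + BUN/2.8
= 2·133 + 7.1 + 122/2.8
= 266 + 7.10 + 43.57
= 316.67 mOsm/kg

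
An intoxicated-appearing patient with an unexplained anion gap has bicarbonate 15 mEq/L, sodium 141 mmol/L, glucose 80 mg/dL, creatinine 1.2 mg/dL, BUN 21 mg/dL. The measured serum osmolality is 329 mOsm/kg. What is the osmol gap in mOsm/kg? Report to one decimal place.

35.1 mOsm/kg

Calculated osmolality = 2·Na + glucose/18 + BUN/2.8
= 2·141 + 80/18 + 21/2.8
= 282 + 4.44 + 7.50
= 293.94 mOsm/kg ≈ 293.9 mOsm/kg
Osmolar gap = measured − calculated = 329 − 293.9 = 35.1 mOsm/kg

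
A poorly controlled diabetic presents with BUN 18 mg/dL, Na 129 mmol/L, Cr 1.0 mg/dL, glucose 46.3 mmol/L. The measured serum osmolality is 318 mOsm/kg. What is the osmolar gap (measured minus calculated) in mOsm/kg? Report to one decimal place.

7.3 mOsm/kg

Calculated osmolality = 2·Na + glucose + BUN/2.8
= 2·129 + 46.3 + 18/2.8
= 258 + 46.30 + 6.43
= 310.73 mOsm/kg ≈ 310.7 mOsm/kg
Osmolar gap = measured − calculated = 318 − 310.7 = 7.3 mOsm/kg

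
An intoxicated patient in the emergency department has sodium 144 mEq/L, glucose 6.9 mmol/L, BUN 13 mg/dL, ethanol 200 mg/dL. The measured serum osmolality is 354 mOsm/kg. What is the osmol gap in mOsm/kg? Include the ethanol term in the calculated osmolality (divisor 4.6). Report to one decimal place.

11.0 mOsm/kg

Calculated osmolality = 2·Na + glucose + BUN/2.8 + ethanol/4.6
= 2·144 + 6.9 + 13/2.8 + 200/4.6
= 288 + 6.90 + 4.64 + 43.48
= 343.02 mOsm/kg ≈ 343.0 mOsm/kg
Osmolar gap = measured − calculated = 354 − 343.0 = 11.0 mOsm/kg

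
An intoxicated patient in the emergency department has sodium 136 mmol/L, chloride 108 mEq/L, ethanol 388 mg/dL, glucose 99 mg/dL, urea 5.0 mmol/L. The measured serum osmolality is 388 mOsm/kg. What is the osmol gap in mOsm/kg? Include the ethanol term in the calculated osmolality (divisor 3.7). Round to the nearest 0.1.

Calculated osmolality = 2·Na + glucose/18 + urea + ethanol/3.7
= 2·136 + 99/18 + 5 + 388/3.7
= 272 + 5.50 + 5 + 104.86
= 387.36 mOsm/kg ≈ 387.4 mOsm/kg
Osmolar gap = measured − calculated = 388 − 387.4 = 0.6 mOsm/kg

0.6 mOsm/kg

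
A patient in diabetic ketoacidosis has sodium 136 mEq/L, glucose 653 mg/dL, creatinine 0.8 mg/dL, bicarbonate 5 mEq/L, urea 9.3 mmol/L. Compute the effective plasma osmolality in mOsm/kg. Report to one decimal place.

308.3 mOsm/kg

Effective osmolality excludes urea (freely permeant across cell membranes):
2·Na + glucose/18
= 2·136 + 653/18
= 272 + 36.28
= 308.28 mOsm/kg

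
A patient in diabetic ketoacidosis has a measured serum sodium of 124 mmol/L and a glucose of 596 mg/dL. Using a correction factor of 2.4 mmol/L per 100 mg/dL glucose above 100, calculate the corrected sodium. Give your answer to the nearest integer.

Corrected Na = measured Na + 2.4 · (glucose − 100)/100
= 124 + 2.4 · (596 − 100)/100
= 124 + 11.9
= 135.9 mmol/L

136 mmol/L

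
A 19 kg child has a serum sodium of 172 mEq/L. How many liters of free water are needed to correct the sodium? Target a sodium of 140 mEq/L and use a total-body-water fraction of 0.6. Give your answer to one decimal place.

TBW = 0.6 · 19 = 11.4 L
Free water deficit = TBW · (Na/140 − 1)
= 11.4 · (172/140 − 1)
= 11.4 · 0.2286
= 2.61 L

2.6 L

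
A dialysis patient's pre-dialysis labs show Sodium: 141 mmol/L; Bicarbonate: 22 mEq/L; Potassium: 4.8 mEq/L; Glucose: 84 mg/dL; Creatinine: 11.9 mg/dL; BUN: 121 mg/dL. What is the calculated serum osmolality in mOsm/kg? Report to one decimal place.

329.9 mOsm/kg

Calculated osmolality = 2·Na + glucose/18 + BUN/2.8
= 2·141 + 84/18 + 121/2.8
= 282 + 4.67 + 43.21
= 329.88 mOsm/kg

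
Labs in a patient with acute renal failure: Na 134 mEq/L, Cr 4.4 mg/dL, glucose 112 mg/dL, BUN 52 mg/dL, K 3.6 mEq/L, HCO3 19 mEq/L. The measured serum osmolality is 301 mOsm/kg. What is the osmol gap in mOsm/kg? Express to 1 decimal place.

8.2 mOsm/kg

Calculated osmolality = 2·Na + glucose/18 + BUN/2.8
= 2·134 + 112/18 + 52/2.8
= 268 + 6.22 + 18.57
= 292.79 mOsm/kg ≈ 292.8 mOsm/kg
Osmolar gap = measured − calculated = 301 − 292.8 = 8.2 mOsm/kg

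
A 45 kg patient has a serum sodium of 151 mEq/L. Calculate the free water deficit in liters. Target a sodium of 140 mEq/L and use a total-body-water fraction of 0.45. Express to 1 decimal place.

TBW = 0.45 · 45 = 20.25 L
Free water deficit = TBW · (Na/140 − 1)
= 20.25 · (151/140 − 1)
= 20.25 · 0.0786
= 1.59 L

1.6 L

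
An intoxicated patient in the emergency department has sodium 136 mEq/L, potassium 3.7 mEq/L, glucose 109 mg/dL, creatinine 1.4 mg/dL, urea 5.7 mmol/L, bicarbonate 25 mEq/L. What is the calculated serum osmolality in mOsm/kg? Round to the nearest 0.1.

Calculated osmolality = 2·Na + glucose/18 + urea
= 2·136 + 109/18 + 5.7
= 272 + 6.06 + 5.70
= 283.76 mOsm/kg

283.8 mOsm/kg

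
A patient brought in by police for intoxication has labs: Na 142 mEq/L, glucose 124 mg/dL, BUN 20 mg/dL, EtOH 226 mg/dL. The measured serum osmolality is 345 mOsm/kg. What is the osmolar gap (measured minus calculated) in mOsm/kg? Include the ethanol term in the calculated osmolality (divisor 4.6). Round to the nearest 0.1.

-2.2 mOsm/kg

Calculated osmolality = 2·Na + glucose/18 + BUN/2.8 + ethanol/4.6
= 2·142 + 124/18 + 20/2.8 + 226/4.6
= 284 + 6.89 + 7.14 + 49.13
= 347.16 mOsm/kg ≈ 347.2 mOsm/kg
Osmolar gap = measured − calculated = 345 − 347.2 = -2.2 mOsm/kg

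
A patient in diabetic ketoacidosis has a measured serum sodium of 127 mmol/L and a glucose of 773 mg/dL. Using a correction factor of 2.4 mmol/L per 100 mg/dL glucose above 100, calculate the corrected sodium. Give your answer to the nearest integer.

Corrected Na = measured Na + 2.4 · (glucose − 100)/100
= 127 + 2.4 · (773 − 100)/100
= 127 + 16.2
= 143.2 mmol/L

143 mmol/L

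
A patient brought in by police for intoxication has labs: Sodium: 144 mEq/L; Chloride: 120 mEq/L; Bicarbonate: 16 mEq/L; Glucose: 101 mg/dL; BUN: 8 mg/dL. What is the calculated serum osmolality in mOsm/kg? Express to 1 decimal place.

296.5 mOsm/kg

Calculated osmolality = 2·Na + glucose/18 + BUN/2.8
= 2·144 + 101/18 + 8/2.8
= 288 + 5.61 + 2.86
= 296.47 mOsm/kg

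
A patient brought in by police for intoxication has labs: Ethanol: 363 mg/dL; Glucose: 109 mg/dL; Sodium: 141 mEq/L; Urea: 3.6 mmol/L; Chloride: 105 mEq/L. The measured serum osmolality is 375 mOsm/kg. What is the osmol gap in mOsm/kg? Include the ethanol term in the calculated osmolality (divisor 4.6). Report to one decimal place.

Calculated osmolality = 2·Na + glucose/18 + urea + ethanol/4.6
= 2·141 + 109/18 + 3.6 + 363/4.6
= 282 + 6.06 + 3.60 + 78.91
= 370.57 mOsm/kg ≈ 370.6 mOsm/kg
Osmolar gap = measured − calculated = 375 − 370.6 = 4.4 mOsm/kg

4.4 mOsm/kg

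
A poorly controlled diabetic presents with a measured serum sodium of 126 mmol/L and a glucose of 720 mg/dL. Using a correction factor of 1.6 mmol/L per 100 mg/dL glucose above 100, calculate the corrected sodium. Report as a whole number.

136 mmol/L

Corrected Na = measured Na + 1.6 · (glucose − 100)/100
= 126 + 1.6 · (720 − 100)/100
= 126 + 9.9
= 135.9 mmol/L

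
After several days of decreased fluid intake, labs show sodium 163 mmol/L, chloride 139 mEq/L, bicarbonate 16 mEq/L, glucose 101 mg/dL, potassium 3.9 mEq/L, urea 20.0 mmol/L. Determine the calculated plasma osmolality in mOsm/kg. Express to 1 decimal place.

351.6 mOsm/kg

Calculated osmolality = 2·Na + glucose/18 + urea
= 2·163 + 101/18 + 20
= 326 + 5.61 + 20
= 351.61 mOsm/kg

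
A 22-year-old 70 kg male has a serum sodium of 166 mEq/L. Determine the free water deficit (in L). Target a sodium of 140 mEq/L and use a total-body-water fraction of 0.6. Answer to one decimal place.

7.8 L

TBW = 0.6 · 70 = 42 L
Free water deficit = TBW · (Na/140 − 1)
= 42 · (166/140 − 1)
= 42 · 0.1857
= 7.8 L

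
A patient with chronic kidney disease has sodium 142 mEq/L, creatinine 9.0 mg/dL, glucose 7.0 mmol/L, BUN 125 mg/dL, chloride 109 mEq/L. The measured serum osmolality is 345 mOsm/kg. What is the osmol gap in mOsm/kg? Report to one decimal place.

9.4 mOsm/kg

Calculated osmolality = 2·Na + glucose + BUN/2.8
= 2·142 + 7 + 125/2.8
= 284 + 7 + 44.64
= 335.64 mOsm/kg ≈ 335.6 mOsm/kg
Osmolar gap = measured − calculated = 345 − 335.6 = 9.4 mOsm/kg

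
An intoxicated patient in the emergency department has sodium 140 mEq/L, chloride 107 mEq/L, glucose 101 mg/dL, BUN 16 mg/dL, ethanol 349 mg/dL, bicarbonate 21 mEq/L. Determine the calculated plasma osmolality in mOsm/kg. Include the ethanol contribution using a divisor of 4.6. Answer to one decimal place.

367.2 mOsm/kg

Calculated osmolality = 2·Na + glucose/18 + BUN/2.8 + ethanol/4.6
= 2·140 + 101/18 + 16/2.8 + 349/4.6
= 280 + 5.61 + 5.71 + 75.87
= 367.19 mOsm/kg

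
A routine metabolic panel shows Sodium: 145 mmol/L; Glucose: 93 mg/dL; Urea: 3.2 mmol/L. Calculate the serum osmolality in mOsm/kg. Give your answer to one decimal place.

Calculated osmolality = 2·Na + glucose/18 + urea
= 2·145 + 93/18 + 3.2
= 290 + 5.17 + 3.20
= 298.37 mOsm/kg

298.4 mOsm/kg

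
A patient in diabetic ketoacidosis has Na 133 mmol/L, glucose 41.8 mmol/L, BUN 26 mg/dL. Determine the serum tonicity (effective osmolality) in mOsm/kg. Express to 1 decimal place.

Effective osmolality excludes urea (freely permeant across cell membranes):
2·Na + glucose
= 2·133 + 41.8
= 266 + 41.8
= 307.8 mOsm/kg

307.8 mOsm/kg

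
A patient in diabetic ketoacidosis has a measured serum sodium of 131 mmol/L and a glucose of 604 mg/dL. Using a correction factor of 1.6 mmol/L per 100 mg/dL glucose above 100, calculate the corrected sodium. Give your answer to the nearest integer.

139 mmol/L

Corrected Na = measured Na + 1.6 · (glucose − 100)/100
= 131 + 1.6 · (604 − 100)/100
= 131 + 8.1
= 139.1 mmol/L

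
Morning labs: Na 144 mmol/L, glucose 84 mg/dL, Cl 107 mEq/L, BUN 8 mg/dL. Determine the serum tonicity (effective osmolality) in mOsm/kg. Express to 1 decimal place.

Effective osmolality excludes urea (freely permeant across cell membranes):
2·Na + glucose/18
= 2·144 + 84/18
= 288 + 4.67
= 292.67 mOsm/kg

292.7 mOsm/kg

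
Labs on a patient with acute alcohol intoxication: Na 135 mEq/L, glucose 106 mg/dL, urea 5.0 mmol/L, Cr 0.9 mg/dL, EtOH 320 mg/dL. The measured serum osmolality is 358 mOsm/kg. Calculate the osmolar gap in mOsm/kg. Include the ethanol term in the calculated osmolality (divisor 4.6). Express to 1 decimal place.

7.5 mOsm/kg

Calculated osmolality = 2·Na + glucose/18 + urea + ethanol/4.6
= 2·135 + 106/18 + 5 + 320/4.6
= 270 + 5.89 + 5 + 69.57
= 350.46 mOsm/kg ≈ 350.5 mOsm/kg
Osmolar gap = measured − calculated = 358 − 350.5 = 7.5 mOsm/kg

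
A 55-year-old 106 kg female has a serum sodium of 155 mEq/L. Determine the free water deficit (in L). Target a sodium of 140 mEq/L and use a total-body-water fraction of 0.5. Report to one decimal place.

5.7 L

TBW = 0.5 · 106 = 53 L
Free water deficit = TBW · (Na/140 − 1)
= 53 · (155/140 − 1)
= 53 · 0.1071
= 5.68 L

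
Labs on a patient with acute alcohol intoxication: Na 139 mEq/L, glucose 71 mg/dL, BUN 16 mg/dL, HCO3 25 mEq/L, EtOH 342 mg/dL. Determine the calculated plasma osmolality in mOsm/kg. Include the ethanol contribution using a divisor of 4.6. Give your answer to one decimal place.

Calculated osmolality = 2·Na + glucose/18 + BUN/2.8 + ethanol/4.6
= 2·139 + 71/18 + 16/2.8 + 342/4.6
= 278 + 3.94 + 5.71 + 74.35
= 362 mOsm/kg

362.0 mOsm/kg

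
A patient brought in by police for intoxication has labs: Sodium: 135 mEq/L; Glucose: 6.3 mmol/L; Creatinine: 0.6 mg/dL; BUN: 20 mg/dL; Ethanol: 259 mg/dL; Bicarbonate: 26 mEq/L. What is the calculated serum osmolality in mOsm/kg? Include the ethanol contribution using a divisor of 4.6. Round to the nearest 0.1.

Calculated osmolality = 2·Na + glucose + BUN/2.8 + ethanol/4.6
= 2·135 + 6.3 + 20/2.8 + 259/4.6
= 270 + 6.30 + 7.14 + 56.30
= 339.74 mOsm/kg

339.7 mOsm/kg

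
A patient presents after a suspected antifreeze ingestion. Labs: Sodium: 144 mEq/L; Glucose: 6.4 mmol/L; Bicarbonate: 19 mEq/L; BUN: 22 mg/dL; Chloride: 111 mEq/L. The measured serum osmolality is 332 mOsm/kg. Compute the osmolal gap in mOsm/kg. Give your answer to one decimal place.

29.7 mOsm/kg

Calculated osmolality = 2·Na + glucose + BUN/2.8
= 2·144 + 6.4 + 22/2.8
= 288 + 6.40 + 7.86
= 302.26 mOsm/kg ≈ 302.3 mOsm/kg
Osmolar gap = measured − calculated = 332 − 302.3 = 29.7 mOsm/kg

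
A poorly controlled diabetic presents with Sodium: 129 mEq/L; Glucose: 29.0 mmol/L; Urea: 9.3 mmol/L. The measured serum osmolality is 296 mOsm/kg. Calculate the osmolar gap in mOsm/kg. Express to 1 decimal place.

-0.3 mOsm/kg

Calculated osmolality = 2·Na + glucose + urea
= 2·129 + 29 + 9.3
= 258 + 29 + 9.30
= 296.3 mOsm/kg ≈ 296.3 mOsm/kg
Osmolar gap = measured − calculated = 296 − 296.3 = -0.3 mOsm/kg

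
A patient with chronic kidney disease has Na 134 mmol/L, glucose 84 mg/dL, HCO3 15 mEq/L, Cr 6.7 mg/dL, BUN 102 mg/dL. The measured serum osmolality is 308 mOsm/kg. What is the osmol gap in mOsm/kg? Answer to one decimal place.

-1.1 mOsm/kg

Calculated osmolality = 2·Na + glucose/18 + BUN/2.8
= 2·134 + 84/18 + 102/2.8
= 268 + 4.67 + 36.43
= 309.1 mOsm/kg ≈ 309.1 mOsm/kg
Osmolar gap = measured − calculated = 308 − 309.1 = -1.1 mOsm/kg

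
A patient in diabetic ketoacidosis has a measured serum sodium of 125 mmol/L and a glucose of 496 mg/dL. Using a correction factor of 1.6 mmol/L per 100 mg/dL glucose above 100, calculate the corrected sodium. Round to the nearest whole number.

131 mmol/L

Corrected Na = measured Na + 1.6 · (glucose − 100)/100
= 125 + 1.6 · (496 − 100)/100
= 125 + 6.3
= 131.3 mmol/L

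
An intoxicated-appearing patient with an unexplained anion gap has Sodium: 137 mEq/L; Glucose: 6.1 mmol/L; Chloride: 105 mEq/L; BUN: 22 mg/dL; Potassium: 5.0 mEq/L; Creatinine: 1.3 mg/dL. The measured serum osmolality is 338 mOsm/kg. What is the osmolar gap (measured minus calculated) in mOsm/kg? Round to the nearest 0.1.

50.0 mOsm/kg

Calculated osmolality = 2·Na + glucose + BUN/2.8
= 2·137 + 6.1 + 22/2.8
= 274 + 6.10 + 7.86
= 287.96 mOsm/kg ≈ 288.0 mOsm/kg
Osmolar gap = measured − calculated = 338 − 288.0 = 50.0 mOsm/kg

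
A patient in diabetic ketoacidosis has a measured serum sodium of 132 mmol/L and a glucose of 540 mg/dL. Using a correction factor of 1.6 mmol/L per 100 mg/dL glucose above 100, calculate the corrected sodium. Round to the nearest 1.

139 mmol/L

Corrected Na = measured Na + 1.6 · (glucose − 100)/100
= 132 + 1.6 · (540 − 100)/100
= 132 + 7
= 139 mmol/L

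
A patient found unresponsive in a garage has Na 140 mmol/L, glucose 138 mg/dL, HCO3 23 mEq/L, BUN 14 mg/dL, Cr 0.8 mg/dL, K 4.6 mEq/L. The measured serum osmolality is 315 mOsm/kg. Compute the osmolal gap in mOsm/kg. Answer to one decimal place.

22.3 mOsm/kg

Calculated osmolality = 2·Na + glucose/18 + BUN/2.8
= 2·140 + 138/18 + 14/2.8
= 280 + 7.67 + 5
= 292.67 mOsm/kg ≈ 292.7 mOsm/kg
Osmolar gap = measured − calculated = 315 − 292.7 = 22.3 mOsm/kg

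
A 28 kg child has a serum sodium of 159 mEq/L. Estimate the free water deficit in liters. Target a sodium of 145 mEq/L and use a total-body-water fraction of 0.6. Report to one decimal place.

1.6 L

TBW = 0.6 · 28 = 16.8 L
Free water deficit = TBW · (Na/145 − 1)
= 16.8 · (159/145 − 1)
= 16.8 · 0.0966
= 1.62 L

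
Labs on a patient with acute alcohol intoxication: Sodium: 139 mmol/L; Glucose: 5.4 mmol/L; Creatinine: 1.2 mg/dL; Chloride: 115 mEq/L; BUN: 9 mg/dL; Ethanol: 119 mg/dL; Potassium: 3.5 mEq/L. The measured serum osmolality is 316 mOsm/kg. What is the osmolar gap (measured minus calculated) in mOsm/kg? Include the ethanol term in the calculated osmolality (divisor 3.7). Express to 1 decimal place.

-2.8 mOsm/kg

Calculated osmolality = 2·Na + glucose + BUN/2.8 + ethanol/3.7
= 2·139 + 5.4 + 9/2.8 + 119/3.7
= 278 + 5.40 + 3.21 + 32.16
= 318.77 mOsm/kg ≈ 318.8 mOsm/kg
Osmolar gap = measured − calculated = 316 − 318.8 = -2.8 mOsm/kg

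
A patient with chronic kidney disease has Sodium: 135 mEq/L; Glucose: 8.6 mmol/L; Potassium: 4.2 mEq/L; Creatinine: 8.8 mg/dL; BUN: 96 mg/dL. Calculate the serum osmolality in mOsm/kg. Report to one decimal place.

312.9 mOsm/kg

Calculated osmolality = 2·Na + glucose + BUN/2.8
= 2·135 + 8.6 + 96/2.8
= 270 + 8.60 + 34.29
= 312.89 mOsm/kg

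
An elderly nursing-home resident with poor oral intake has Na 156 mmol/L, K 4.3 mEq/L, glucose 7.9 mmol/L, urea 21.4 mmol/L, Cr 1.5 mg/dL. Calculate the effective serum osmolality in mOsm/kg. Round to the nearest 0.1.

Effective osmolality excludes urea (freely permeant across cell membranes):
2·Na + glucose
= 2·156 + 7.9
= 312 + 7.9
= 319.9 mOsm/kg

319.9 mOsm/kg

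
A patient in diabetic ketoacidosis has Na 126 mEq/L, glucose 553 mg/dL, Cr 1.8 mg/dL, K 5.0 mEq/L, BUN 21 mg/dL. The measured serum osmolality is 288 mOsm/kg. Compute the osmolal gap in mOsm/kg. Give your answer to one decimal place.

-2.2 mOsm/kg

Calculated osmolality = 2·Na + glucose/18 + BUN/2.8
= 2·126 + 553/18 + 21/2.8
= 252 + 30.72 + 7.50
= 290.22 mOsm/kg ≈ 290.2 mOsm/kg
Osmolar gap = measured − calculated = 288 − 290.2 = -2.2 mOsm/kg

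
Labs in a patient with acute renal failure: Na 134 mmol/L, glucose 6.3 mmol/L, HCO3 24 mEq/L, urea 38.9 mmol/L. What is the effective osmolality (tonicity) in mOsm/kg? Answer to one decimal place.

Effective osmolality excludes urea (freely permeant across cell membranes):
2·Na + glucose
= 2·134 + 6.3
= 268 + 6.3
= 274.3 mOsm/kg

274.3 mOsm/kg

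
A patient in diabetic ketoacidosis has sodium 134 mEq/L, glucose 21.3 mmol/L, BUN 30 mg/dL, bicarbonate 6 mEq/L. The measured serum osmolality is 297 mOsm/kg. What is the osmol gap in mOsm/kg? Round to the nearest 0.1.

-3.0 mOsm/kg

Calculated osmolality = 2·Na + glucose + BUN/2.8
= 2·134 + 21.3 + 30/2.8
= 268 + 21.30 + 10.71
= 300.01 mOsm/kg ≈ 300.0 mOsm/kg
Osmolar gap = measured − calculated = 297 − 300.0 = -3.0 mOsm/kg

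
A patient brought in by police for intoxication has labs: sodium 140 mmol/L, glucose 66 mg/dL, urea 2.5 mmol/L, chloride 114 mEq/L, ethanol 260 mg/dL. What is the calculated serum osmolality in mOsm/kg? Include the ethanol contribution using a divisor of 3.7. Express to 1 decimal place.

356.4 mOsm/kg

Calculated osmolality = 2·Na + glucose/18 + urea + ethanol/3.7
= 2·140 + 66/18 + 2.5 + 260/3.7
= 280 + 3.67 + 2.50 + 70.27
= 356.44 mOsm/kg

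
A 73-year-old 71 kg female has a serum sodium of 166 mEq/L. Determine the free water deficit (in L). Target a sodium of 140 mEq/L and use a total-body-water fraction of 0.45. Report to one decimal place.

5.9 L

TBW = 0.45 · 71 = 31.95 L
Free water deficit = TBW · (Na/140 − 1)
= 31.95 · (166/140 − 1)
= 31.95 · 0.1857
= 5.93 L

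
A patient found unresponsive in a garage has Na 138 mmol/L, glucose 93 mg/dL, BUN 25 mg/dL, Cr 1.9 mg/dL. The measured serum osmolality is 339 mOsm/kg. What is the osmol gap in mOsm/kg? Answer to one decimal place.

Calculated osmolality = 2·Na + glucose/18 + BUN/2.8
= 2·138 + 93/18 + 25/2.8
= 276 + 5.17 + 8.93
= 290.1 mOsm/kg ≈ 290.1 mOsm/kg
Osmolar gap = measured − calculated = 339 − 290.1 = 48.9 mOsm/kg

48.9 mOsm/kg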